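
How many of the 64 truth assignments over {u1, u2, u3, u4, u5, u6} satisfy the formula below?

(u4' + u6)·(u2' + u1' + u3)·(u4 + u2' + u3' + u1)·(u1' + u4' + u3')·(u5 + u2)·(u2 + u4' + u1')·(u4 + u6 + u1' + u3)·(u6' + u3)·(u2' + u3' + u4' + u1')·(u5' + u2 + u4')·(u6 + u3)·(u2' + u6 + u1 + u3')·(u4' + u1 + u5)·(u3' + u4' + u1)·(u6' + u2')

There are 2^6 = 64 truth assignments over (u1, u2, u3, u4, u5, u6).
Split on u6. With u6 = 1, the clauses containing u6 are satisfied and u6' drops from the rest; 2 of the 2^5 = 32 assignments to the other variables satisfy what remains.
With u6 = 0, by the same count on the reduced clause set, 4 assignments work.
Total: 2 + 4 = 6.

6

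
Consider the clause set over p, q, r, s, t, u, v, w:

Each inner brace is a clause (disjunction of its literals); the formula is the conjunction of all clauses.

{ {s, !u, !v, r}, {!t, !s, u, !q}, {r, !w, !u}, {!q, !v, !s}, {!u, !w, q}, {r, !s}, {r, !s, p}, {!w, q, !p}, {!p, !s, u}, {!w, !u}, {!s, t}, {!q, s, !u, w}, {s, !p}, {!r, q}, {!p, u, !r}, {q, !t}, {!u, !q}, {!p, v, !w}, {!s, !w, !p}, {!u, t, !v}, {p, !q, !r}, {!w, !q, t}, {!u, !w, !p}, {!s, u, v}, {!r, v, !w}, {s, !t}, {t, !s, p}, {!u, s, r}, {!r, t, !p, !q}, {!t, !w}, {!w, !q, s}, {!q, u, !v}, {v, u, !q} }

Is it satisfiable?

Yes, satisfiable

Case r = false:
The clause (!s) is unit, so s = false.
The clause (!p) is unit, so p = false.
The clause (!t) is unit, so t = false.
The clause (!u) is unit, so u = false.
Case w = true:
The clause (!q) is unit, so q = false.
No clause remains; v is free.
A satisfying assignment: p=false, q=false, r=false, s=false, t=false, u=false, v=true, w=true.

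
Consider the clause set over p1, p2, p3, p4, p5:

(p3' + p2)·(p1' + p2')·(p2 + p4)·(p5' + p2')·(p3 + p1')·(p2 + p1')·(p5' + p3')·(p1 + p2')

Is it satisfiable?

Yes

Suppose p3 = 0.
(p1') alone gives p1 = 0.
(p2') alone gives p2 = 0.
(p4) alone gives p4 = 1.
Every clause is now satisfied; p5 is unconstrained.
A satisfying assignment: p1 ↦ 0; p2 ↦ 0; p3 ↦ 0; p4 ↦ 1; p5 ↦ 0.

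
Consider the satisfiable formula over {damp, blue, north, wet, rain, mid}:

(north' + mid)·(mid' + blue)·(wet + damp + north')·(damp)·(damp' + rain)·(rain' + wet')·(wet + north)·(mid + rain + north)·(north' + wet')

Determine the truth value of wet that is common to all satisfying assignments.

False

Suppose wet = 1.
(damp) alone gives damp = 1.
(rain) alone gives rain = 1.
That conflicts with the unit clause (rain').
So every satisfying assignment has wet = False.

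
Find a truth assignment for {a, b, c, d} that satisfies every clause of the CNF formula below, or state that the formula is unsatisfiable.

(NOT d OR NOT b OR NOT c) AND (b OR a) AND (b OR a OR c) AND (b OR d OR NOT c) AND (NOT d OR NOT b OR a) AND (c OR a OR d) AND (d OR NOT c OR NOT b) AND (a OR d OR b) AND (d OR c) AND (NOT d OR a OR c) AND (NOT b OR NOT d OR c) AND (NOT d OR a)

Try b = false.
(a) alone gives a = true.
Try d = true.
Every clause is now satisfied; c is unconstrained.

a: true,  b: false,  c: false,  d: true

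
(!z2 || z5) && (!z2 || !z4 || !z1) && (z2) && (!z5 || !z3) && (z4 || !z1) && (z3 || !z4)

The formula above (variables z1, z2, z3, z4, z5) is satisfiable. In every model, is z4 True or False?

Suppose z4 = true.
Unit clause (z2) forces z2 = true.
Unit clause (z5) forces z5 = true.
Unit clause (!z1) forces z1 = false.
Unit clause (!z3) forces z3 = false.
Now (z3) is unsatisfied and unit — conflict.
So every satisfying assignment has z4 = False.

False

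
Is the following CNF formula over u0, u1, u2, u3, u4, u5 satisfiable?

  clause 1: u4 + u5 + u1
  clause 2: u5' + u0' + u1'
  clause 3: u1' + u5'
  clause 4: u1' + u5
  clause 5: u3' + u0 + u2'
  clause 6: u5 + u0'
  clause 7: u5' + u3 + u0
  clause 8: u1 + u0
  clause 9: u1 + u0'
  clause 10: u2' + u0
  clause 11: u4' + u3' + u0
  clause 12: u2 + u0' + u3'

Unsatisfiable

Case u1 = 0:
The clause (u0) is unit, so u0 = 1.
But (u0') is also a unit clause — contradiction.
That branch fails; take u1 = 1 instead.
The clause (u5') is unit, so u5 = 0.
But (u5) is also a unit clause — contradiction.
Neither u1 = 1 nor u1 = 0 works.
No assignment satisfies every clause.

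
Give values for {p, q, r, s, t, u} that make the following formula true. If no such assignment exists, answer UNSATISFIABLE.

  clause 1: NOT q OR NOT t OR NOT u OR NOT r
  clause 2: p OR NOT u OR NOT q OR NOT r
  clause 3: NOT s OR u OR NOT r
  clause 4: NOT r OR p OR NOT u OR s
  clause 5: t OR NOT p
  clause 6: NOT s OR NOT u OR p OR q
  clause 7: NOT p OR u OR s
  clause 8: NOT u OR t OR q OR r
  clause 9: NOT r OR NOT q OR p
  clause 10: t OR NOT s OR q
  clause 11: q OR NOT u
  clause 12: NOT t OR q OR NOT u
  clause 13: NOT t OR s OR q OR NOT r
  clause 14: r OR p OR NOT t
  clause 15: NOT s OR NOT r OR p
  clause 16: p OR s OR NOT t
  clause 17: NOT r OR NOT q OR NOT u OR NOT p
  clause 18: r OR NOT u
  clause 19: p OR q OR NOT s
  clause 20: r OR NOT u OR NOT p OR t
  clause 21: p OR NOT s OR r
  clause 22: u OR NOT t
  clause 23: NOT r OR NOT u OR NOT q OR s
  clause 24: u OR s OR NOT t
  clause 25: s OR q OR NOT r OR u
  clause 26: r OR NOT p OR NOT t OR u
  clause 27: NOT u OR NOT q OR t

p ↦ false; q ↦ false; r ↦ false; s ↦ false; t ↦ false; u ↦ false

Try t = false.
From the singleton clause (NOT p), p = false.
Try r = false.
From the singleton clause (NOT u), u = false.
From the singleton clause (NOT s), s = false.
No clause remains; q is free.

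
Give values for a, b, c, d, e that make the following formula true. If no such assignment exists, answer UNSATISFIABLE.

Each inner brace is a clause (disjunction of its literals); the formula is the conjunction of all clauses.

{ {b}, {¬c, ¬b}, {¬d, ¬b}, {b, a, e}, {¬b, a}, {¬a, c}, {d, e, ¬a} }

The clause (b) is unit, so b = True.
The clause (¬c) is unit, so c = False.
The clause (¬d) is unit, so d = False.
The clause (a) is unit, so a = True.
Now (¬a) is unsatisfied and unit — conflict.

UNSATISFIABLE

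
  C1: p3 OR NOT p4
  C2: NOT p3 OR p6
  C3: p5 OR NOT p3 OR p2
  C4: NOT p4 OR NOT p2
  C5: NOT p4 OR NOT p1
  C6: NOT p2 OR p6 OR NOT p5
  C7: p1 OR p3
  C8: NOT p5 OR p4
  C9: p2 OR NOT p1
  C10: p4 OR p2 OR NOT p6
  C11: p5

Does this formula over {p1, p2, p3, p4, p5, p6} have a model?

Satisfiable

Unit clause (p5) forces p5 = true.
Unit clause (p4) forces p4 = true.
Unit clause (p3) forces p3 = true.
Unit clause (p6) forces p6 = true.
Unit clause (NOT p2) forces p2 = false.
Unit clause (NOT p1) forces p1 = false.
All clauses are satisfied.
A satisfying assignment: p1 ↦ false, p2 ↦ false, p3 ↦ true, p4 ↦ true, p5 ↦ true, p6 ↦ true.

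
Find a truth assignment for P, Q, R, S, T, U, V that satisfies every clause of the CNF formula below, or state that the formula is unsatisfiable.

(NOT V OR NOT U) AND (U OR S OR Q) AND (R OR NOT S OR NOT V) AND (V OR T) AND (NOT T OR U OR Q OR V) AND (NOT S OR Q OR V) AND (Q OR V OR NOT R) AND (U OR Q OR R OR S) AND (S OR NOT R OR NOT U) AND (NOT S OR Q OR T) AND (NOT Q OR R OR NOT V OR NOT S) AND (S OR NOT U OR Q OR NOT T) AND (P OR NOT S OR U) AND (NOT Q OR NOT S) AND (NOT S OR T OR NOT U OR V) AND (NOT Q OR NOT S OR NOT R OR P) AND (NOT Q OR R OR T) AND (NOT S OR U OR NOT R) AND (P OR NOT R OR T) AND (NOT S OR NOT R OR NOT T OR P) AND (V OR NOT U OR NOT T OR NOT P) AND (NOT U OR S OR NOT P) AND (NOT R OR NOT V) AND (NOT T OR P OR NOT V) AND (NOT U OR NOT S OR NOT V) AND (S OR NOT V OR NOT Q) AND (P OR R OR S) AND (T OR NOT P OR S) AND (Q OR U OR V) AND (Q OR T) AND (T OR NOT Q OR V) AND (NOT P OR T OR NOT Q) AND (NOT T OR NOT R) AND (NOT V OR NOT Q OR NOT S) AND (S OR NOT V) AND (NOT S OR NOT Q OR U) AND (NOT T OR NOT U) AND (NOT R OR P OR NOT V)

Try V = false.
Unit clause (T) forces T = true.
Unit clause (NOT R) forces R = false.
Unit clause (NOT U) forces U = false.
Unit clause (Q) forces Q = true.
Unit clause (NOT S) forces S = false.
Unit clause (P) forces P = true.
This assignment satisfies each clause.

P: true, Q: true, R: false, S: false, T: true, U: false, V: false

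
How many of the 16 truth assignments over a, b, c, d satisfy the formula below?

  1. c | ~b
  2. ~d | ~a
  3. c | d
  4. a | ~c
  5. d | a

There are 2^4 = 16 truth assignments over (a, b, c, d).
Check each against the 5 clauses (columns in the order a, b, c, d):
  F F F F  ✗ fails (c | d)
  F F F T  ✓ satisfies all
  F F T F  ✗ fails (a | ~c)
  F F T T  ✗ fails (a | ~c)
  F T F F  ✗ fails (c | ~b)
  F T F T  ✗ fails (c | ~b)
  F T T F  ✗ fails (a | ~c)
  F T T T  ✗ fails (a | ~c)
  T F F F  ✗ fails (c | d)
  T F F T  ✗ fails (~d | ~a)
  T F T F  ✓ satisfies all
  T F T T  ✗ fails (~d | ~a)
  T T F F  ✗ fails (c | ~b)
  T T F T  ✗ fails (c | ~b)
  T T T F  ✓ satisfies all
  T T T T  ✗ fails (~d | ~a)
3 of the 16 rows are models.

3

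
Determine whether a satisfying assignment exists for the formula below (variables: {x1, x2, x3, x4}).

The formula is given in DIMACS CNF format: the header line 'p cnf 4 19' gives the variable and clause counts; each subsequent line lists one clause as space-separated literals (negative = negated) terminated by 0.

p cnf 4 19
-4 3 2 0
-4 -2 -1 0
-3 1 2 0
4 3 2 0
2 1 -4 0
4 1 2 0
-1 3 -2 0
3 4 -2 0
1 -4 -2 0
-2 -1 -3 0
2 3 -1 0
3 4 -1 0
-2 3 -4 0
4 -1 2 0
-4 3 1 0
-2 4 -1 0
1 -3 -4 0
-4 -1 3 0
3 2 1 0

Branch on x4: set x4 = False.
Branch on x3: set x3 = True.
Branch on x1: set x1 = False.
The clause (x2) is unit, so x2 = True.
All clauses are satisfied.
A satisfying assignment: x1=False; x2=True; x3=True; x4=False.

Yes, satisfiable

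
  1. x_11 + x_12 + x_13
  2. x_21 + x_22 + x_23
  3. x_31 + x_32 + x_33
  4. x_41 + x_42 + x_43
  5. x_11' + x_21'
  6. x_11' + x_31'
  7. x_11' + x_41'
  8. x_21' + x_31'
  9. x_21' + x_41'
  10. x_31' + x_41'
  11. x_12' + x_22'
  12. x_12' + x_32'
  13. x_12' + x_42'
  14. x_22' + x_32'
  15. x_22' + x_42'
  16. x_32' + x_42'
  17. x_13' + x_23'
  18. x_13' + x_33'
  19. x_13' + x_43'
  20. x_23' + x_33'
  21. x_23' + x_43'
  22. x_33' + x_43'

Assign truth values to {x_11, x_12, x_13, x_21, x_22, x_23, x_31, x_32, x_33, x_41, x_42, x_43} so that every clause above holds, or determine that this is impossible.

UNSATISFIABLE

Try x_11 = 0.
Try x_12 = 1.
Unit clause (x_22') forces x_22 = 0.
Unit clause (x_32') forces x_32 = 0.
Unit clause (x_42') forces x_42 = 0.
Try x_21 = 1.
Unit clause (x_31') forces x_31 = 0.
Unit clause (x_33) forces x_33 = 1.
Unit clause (x_41') forces x_41 = 0.
Unit clause (x_43) forces x_43 = 1.
But (x_43') is also a unit clause — contradiction.
That branch fails; take x_21 = 0 instead.
Unit clause (x_23) forces x_23 = 1.
Unit clause (x_13') forces x_13 = 0.
Unit clause (x_33') forces x_33 = 0.
Unit clause (x_31) forces x_31 = 1.
Unit clause (x_41') forces x_41 = 0.
Unit clause (x_43) forces x_43 = 1.
But (x_43') is also a unit clause — contradiction.
Either choice for x_21 ends in contradiction.
That branch fails; take x_12 = 0 instead.
Unit clause (x_13) forces x_13 = 1.
Unit clause (x_23') forces x_23 = 0.
Unit clause (x_33') forces x_33 = 0.
Unit clause (x_43') forces x_43 = 0.
Try x_21 = 1.
Unit clause (x_31') forces x_31 = 0.
Unit clause (x_32) forces x_32 = 1.
Unit clause (x_41') forces x_41 = 0.
Unit clause (x_42) forces x_42 = 1.
But (x_42') is also a unit clause — contradiction.
That branch fails; take x_21 = 0 instead.
Unit clause (x_22) forces x_22 = 1.
Unit clause (x_32') forces x_32 = 0.
Unit clause (x_31) forces x_31 = 1.
Unit clause (x_41') forces x_41 = 0.
Unit clause (x_42) forces x_42 = 1.
But (x_42') is also a unit clause — contradiction.
Either choice for x_21 ends in contradiction.
Either choice for x_12 ends in contradiction.
That branch fails; take x_11 = 1 instead.
Unit clause (x_21') forces x_21 = 0.
Unit clause (x_31') forces x_31 = 0.
Unit clause (x_41') forces x_41 = 0.
Try x_22 = 1.
Unit clause (x_12') forces x_12 = 0.
Unit clause (x_32') forces x_32 = 0.
Unit clause (x_33) forces x_33 = 1.
Unit clause (x_42') forces x_42 = 0.
Unit clause (x_43) forces x_43 = 1.
But (x_43') is also a unit clause — contradiction.
That branch fails; take x_22 = 0 instead.
Unit clause (x_23) forces x_23 = 1.
Unit clause (x_13') forces x_13 = 0.
Unit clause (x_33') forces x_33 = 0.
Unit clause (x_32) forces x_32 = 1.
Unit clause (x_12') forces x_12 = 0.
Unit clause (x_42') forces x_42 = 0.
Unit clause (x_43) forces x_43 = 1.
But (x_43') is also a unit clause — contradiction.
Either choice for x_22 ends in contradiction.
Either choice for x_11 ends in contradiction.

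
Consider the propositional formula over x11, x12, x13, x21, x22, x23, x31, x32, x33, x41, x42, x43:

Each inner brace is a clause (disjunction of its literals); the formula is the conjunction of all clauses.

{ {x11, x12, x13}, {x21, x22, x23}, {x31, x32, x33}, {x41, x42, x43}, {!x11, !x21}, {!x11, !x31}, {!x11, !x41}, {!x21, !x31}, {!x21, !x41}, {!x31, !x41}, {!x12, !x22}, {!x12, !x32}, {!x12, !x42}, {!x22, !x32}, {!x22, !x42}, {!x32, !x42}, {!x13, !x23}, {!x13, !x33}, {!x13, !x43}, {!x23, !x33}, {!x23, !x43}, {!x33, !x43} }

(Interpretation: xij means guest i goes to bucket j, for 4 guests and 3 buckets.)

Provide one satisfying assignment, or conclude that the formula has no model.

Suppose x11 = false.
Suppose x12 = true.
(!x22) alone gives x22 = false.
(!x32) alone gives x32 = false.
(!x42) alone gives x42 = false.
Suppose x21 = true.
(!x31) alone gives x31 = false.
(x33) alone gives x33 = true.
(!x41) alone gives x41 = false.
(x43) alone gives x43 = true.
Now (!x43) is unsatisfied and unit — conflict.
Undo x21 and try x21 = false.
(x23) alone gives x23 = true.
(!x13) alone gives x13 = false.
(!x33) alone gives x33 = false.
(x31) alone gives x31 = true.
(!x41) alone gives x41 = false.
(x43) alone gives x43 = true.
Now (!x43) is unsatisfied and unit — conflict.
Neither x21 = true nor x21 = false works.
Undo x12 and try x12 = false.
(x13) alone gives x13 = true.
(!x23) alone gives x23 = false.
(!x33) alone gives x33 = false.
(!x43) alone gives x43 = false.
Suppose x21 = true.
(!x31) alone gives x31 = false.
(x32) alone gives x32 = true.
(!x41) alone gives x41 = false.
(x42) alone gives x42 = true.
Now (!x42) is unsatisfied and unit — conflict.
Undo x21 and try x21 = false.
(x22) alone gives x22 = true.
(!x32) alone gives x32 = false.
(x31) alone gives x31 = true.
(!x41) alone gives x41 = false.
(x42) alone gives x42 = true.
Now (!x42) is unsatisfied and unit — conflict.
Neither x21 = true nor x21 = false works.
Neither x12 = true nor x12 = false works.
Undo x11 and try x11 = true.
(!x21) alone gives x21 = false.
(!x31) alone gives x31 = false.
(!x41) alone gives x41 = false.
Suppose x22 = true.
(!x12) alone gives x12 = false.
(!x32) alone gives x32 = false.
(x33) alone gives x33 = true.
(!x42) alone gives x42 = false.
(x43) alone gives x43 = true.
Now (!x43) is unsatisfied and unit — conflict.
Undo x22 and try x22 = false.
(x23) alone gives x23 = true.
(!x13) alone gives x13 = false.
(!x33) alone gives x33 = false.
(x32) alone gives x32 = true.
(!x12) alone gives x12 = false.
(!x42) alone gives x42 = false.
(x43) alone gives x43 = true.
Now (!x43) is unsatisfied and unit — conflict.
Neither x22 = true nor x22 = false works.
Neither x11 = true nor x11 = false works.

UNSATISFIABLE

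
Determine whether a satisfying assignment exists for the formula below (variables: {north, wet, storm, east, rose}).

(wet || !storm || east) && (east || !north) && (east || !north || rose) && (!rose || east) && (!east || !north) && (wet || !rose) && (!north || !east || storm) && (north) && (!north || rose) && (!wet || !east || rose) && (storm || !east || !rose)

From the singleton clause (north), north = true.
From the singleton clause (east), east = true.
But (!east) is also a unit clause — contradiction.
No assignment satisfies every clause.

No, unsatisfiable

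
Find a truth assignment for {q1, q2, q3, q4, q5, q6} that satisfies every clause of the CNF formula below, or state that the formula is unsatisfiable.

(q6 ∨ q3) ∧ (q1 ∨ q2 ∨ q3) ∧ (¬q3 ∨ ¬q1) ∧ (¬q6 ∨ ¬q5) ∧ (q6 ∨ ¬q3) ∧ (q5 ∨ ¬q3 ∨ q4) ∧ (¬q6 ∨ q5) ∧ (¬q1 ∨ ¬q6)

UNSATISFIABLE

Suppose q6 = True.
From the singleton clause (¬q5), q5 = False.
But (q5) is also a unit clause — contradiction.
Undo q6 and try q6 = False.
From the singleton clause (q3), q3 = True.
But (¬q3) is also a unit clause — contradiction.
Both values of q6 lead to a conflict.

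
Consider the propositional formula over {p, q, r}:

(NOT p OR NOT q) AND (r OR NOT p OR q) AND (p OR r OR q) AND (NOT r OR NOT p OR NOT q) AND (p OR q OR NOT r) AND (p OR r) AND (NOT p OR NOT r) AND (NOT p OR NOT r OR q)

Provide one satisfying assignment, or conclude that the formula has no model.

Case p = false:
Unit clause (r) forces r = true.
Unit clause (q) forces q = true.
All clauses are satisfied.

p ↦ false, q ↦ true, r ↦ true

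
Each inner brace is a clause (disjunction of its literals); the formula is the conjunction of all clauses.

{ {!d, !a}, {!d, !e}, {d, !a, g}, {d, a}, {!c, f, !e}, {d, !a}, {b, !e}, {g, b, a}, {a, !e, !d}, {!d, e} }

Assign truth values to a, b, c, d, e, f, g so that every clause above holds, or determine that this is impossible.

Suppose d = false.
Unit clause (a) forces a = true.
That conflicts with the unit clause (!a).
So d must be the other value — set d = true.
Unit clause (!a) forces a = false.
Unit clause (!e) forces e = false.
That conflicts with the unit clause (e).
Neither d = true nor d = false works.

UNSATISFIABLE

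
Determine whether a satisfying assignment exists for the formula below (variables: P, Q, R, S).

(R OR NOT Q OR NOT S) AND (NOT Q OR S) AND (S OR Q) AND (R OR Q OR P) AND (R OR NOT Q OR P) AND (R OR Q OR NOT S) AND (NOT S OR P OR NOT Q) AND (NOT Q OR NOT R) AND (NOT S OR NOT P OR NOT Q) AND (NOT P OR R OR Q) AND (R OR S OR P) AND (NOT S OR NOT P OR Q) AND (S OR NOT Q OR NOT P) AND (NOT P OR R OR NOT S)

Case Q = false:
(S) alone gives S = true.
(R) alone gives R = true.
(NOT P) alone gives P = false.
Every clause now holds.
A satisfying assignment: P=false, Q=false, R=true, S=true.

Yes, satisfiable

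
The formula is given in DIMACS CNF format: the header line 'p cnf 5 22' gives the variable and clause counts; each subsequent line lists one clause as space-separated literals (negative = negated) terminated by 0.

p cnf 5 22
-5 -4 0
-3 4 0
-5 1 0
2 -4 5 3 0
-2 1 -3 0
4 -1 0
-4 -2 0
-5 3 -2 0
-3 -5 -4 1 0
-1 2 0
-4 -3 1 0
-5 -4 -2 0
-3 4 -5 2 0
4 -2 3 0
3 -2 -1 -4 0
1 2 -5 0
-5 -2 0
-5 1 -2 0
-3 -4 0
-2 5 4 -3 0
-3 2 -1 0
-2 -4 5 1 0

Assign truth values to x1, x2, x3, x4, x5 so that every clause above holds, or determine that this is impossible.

x1: False,  x2: False,  x3: False,  x4: False,  x5: False

Case x5 = False:
Case x3 = False:
Case x2 = False:
(¬x4) alone gives x4 = False.
(¬x1) alone gives x1 = False.
Every clause now holds.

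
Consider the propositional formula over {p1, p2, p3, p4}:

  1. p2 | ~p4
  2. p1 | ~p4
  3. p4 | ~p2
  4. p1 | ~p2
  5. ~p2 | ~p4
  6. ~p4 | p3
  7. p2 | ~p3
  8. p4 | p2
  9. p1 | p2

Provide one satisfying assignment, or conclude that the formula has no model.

Branch on p2: set p2 = 1.
Unit clause (p4) forces p4 = 1.
That conflicts with the unit clause (~p4).
Undo p2 and try p2 = 0.
Unit clause (~p4) forces p4 = 0.
That conflicts with the unit clause (p4).
Neither p2 = 1 nor p2 = 0 works.

UNSATISFIABLE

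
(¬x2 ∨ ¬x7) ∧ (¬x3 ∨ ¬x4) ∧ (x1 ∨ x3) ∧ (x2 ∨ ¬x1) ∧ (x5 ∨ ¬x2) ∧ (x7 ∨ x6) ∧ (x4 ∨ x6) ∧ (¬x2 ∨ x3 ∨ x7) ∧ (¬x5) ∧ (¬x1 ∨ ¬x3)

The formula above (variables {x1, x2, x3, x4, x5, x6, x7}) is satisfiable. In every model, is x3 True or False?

True

Suppose x3 = False.
From the singleton clause (x1), x1 = True.
From the singleton clause (x2), x2 = True.
From the singleton clause (¬x7), x7 = False.
That conflicts with the unit clause (x7).
So every satisfying assignment has x3 = True.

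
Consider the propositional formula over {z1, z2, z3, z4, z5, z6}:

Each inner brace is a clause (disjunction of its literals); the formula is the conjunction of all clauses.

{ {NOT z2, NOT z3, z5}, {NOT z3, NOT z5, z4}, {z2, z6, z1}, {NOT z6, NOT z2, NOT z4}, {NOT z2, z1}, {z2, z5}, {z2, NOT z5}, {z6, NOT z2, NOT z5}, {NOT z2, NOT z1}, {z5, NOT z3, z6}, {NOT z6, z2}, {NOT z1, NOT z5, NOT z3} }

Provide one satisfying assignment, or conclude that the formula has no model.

Try z2 = false.
(z5) alone gives z5 = true.
Now (NOT z5) is unsatisfied and unit — conflict.
Undo z2 and try z2 = true.
(z1) alone gives z1 = true.
Now (NOT z1) is unsatisfied and unit — conflict.
Neither z2 = true nor z2 = false works.

UNSATISFIABLE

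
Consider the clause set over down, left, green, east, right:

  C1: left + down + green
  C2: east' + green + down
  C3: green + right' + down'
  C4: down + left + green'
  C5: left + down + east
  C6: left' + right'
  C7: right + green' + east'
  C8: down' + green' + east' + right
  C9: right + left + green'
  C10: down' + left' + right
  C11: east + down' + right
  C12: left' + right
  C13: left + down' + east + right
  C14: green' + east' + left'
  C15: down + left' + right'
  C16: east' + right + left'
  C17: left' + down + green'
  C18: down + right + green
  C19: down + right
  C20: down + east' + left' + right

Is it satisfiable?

Satisfiable

Try left = 0.
Try down = 1.
Try green = 0.
Unit clause (right') forces right = 0.
Unit clause (east) forces east = 1.
All clauses are satisfied.
A satisfying assignment: down: 1; left: 0; green: 0; east: 1; right: 0.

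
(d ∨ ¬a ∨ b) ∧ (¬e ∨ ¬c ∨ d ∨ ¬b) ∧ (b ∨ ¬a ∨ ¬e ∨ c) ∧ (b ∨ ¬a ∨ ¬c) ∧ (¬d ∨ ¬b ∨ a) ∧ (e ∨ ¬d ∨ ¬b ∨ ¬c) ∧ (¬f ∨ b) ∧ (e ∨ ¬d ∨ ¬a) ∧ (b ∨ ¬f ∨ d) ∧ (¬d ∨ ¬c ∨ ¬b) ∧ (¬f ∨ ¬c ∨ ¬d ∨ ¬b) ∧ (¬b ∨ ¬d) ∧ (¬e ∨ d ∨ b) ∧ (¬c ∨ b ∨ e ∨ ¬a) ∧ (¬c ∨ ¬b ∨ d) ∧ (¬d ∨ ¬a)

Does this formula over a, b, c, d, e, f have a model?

Try f = False.
Try b = True.
(¬d) alone gives d = False.
(¬c) alone gives c = False.
No clause remains; a, e are free.
A satisfying assignment: a ↦ True; b ↦ True; c ↦ False; d ↦ False; e ↦ False; f ↦ False.

Satisfiable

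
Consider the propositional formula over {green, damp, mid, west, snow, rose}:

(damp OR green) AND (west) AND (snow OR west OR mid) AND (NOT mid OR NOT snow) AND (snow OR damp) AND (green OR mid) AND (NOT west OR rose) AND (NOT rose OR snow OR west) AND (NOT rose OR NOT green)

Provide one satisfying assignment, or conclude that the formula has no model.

Unit clause (west) forces west = true.
Unit clause (rose) forces rose = true.
Unit clause (NOT green) forces green = false.
Unit clause (damp) forces damp = true.
Unit clause (mid) forces mid = true.
Unit clause (NOT snow) forces snow = false.
All clauses are satisfied.

green=false; damp=true; mid=true; west=true; snow=false; rose=true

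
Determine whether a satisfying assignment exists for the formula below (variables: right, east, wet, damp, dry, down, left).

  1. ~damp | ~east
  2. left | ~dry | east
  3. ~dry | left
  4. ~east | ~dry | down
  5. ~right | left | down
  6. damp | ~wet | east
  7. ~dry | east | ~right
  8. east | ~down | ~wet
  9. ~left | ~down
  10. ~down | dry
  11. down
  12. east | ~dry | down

(down) alone gives down = 1.
(~left) alone gives left = 0.
(~dry) alone gives dry = 0.
That conflicts with the unit clause (dry).
No assignment satisfies every clause.

No, unsatisfiable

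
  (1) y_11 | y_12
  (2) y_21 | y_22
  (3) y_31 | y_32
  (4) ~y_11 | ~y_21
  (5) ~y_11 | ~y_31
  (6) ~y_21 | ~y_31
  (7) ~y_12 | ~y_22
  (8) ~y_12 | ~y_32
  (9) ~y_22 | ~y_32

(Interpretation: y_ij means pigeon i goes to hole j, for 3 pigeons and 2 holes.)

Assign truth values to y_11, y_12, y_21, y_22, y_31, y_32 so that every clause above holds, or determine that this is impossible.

UNSATISFIABLE

Case y_11 = 1:
From the singleton clause (~y_21), y_21 = 0.
From the singleton clause (y_22), y_22 = 1.
From the singleton clause (~y_31), y_31 = 0.
From the singleton clause (y_32), y_32 = 1.
That conflicts with the unit clause (~y_32).
Backtrack on y_11: now try y_11 = 0.
From the singleton clause (y_12), y_12 = 1.
From the singleton clause (~y_22), y_22 = 0.
From the singleton clause (y_21), y_21 = 1.
From the singleton clause (~y_31), y_31 = 0.
From the singleton clause (y_32), y_32 = 1.
That conflicts with the unit clause (~y_32).
Either choice for y_11 ends in contradiction.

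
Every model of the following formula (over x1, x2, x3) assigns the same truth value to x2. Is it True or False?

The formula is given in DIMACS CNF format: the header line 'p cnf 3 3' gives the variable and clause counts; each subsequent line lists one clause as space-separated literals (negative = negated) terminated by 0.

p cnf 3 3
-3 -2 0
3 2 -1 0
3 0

Suppose x2 = True.
The clause (¬x3) is unit, so x3 = False.
But (x3) is also a unit clause — contradiction.
So every satisfying assignment has x2 = False.

False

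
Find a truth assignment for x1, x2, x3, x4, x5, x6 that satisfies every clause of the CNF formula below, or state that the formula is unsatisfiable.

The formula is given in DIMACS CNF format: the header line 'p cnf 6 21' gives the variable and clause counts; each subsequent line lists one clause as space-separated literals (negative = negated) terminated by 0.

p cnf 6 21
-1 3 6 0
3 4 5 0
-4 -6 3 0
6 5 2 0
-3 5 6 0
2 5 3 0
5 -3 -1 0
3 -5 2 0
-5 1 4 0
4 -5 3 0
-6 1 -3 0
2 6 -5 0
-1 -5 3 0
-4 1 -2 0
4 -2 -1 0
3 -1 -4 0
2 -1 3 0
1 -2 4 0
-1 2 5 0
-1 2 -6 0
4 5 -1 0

x1: True; x2: True; x3: True; x4: True; x5: True; x6: True

Try x1 = True.
Try x3 = True.
The clause (x5) is unit, so x5 = True.
Try x2 = True.
The clause (x4) is unit, so x4 = True.
All clauses hold; x6 can take either value.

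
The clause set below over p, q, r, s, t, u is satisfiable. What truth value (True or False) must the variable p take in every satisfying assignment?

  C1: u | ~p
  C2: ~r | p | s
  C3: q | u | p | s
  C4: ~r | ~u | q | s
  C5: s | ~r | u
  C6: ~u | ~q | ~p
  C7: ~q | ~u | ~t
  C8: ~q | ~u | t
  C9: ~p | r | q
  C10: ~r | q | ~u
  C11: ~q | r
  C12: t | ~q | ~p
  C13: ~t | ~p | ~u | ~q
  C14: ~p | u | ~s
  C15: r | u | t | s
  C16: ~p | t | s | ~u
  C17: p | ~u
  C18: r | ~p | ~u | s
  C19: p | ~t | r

Suppose p = 1.
(u) alone gives u = 1.
(~q) alone gives q = 0.
(r) alone gives r = 1.
But (~r) is also a unit clause — contradiction.
So every satisfying assignment has p = False.

False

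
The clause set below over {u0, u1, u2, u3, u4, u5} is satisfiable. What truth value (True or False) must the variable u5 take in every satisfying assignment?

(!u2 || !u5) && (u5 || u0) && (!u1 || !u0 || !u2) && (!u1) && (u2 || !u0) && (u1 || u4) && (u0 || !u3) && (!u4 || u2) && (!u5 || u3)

Suppose u5 = true.
The clause (!u2) is unit, so u2 = false.
The clause (!u1) is unit, so u1 = false.
The clause (!u0) is unit, so u0 = false.
The clause (u4) is unit, so u4 = true.
Now (!u4) is unsatisfied and unit — conflict.
So every satisfying assignment has u5 = False.

False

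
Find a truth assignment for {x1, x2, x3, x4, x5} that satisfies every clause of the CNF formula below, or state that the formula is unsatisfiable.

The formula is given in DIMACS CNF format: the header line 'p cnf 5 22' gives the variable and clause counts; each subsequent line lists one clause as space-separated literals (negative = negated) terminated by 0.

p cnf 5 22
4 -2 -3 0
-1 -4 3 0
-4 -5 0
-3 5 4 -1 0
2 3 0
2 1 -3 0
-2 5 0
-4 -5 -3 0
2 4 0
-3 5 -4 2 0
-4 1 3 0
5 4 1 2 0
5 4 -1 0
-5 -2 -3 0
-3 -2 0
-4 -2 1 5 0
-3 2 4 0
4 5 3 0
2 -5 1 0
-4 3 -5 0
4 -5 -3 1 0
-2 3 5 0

x1 ↦ True; x2 ↦ True; x3 ↦ False; x4 ↦ False; x5 ↦ True

Branch on x4: set x4 = False.
From the singleton clause (x2), x2 = True.
From the singleton clause (¬x3), x3 = False.
From the singleton clause (x5), x5 = True.
All clauses hold; x1 can take either value.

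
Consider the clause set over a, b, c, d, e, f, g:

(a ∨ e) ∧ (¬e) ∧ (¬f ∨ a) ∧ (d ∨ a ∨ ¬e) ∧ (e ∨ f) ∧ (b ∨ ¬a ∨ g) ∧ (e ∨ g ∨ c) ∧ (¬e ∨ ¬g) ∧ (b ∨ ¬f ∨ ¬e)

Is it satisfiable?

Yes

The clause (¬e) is unit, so e = False.
The clause (a) is unit, so a = True.
The clause (f) is unit, so f = True.
Branch on b: set b = False.
The clause (g) is unit, so g = True.
Every clause is now satisfied; c, d are unconstrained.
A satisfying assignment: a: True; b: False; c: True; d: True; e: False; f: True; g: True.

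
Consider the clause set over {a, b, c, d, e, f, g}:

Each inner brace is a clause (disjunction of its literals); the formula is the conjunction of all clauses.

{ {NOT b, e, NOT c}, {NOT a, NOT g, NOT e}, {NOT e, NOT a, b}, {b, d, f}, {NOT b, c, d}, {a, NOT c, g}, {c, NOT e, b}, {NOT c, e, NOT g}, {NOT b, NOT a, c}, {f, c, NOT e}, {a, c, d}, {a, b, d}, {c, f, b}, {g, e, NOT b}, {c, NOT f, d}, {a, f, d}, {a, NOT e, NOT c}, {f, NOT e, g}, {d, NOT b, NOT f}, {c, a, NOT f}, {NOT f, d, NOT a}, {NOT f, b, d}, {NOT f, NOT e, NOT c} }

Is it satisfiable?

Yes

Case b = false:
Case e = false:
Case d = true:
Case c = true:
Unit clause (NOT g) forces g = false.
Unit clause (a) forces a = true.
Every clause is now satisfied; f is unconstrained.
A satisfying assignment: a=true,  b=false,  c=true,  d=true,  e=false,  f=true,  g=false.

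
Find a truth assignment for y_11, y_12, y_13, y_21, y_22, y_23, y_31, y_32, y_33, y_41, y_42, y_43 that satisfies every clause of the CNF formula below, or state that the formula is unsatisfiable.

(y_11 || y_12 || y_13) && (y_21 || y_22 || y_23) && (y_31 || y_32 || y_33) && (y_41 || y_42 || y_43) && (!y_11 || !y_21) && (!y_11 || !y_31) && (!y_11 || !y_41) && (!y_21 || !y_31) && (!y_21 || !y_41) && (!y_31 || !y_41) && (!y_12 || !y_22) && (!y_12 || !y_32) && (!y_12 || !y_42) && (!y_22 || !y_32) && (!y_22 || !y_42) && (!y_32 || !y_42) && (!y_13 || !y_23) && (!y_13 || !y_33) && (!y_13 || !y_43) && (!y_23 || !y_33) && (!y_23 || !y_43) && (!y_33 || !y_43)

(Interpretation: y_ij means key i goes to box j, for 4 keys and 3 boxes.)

UNSATISFIABLE

Suppose y_11 = false.
Suppose y_12 = true.
From the singleton clause (!y_22), y_22 = false.
From the singleton clause (!y_32), y_32 = false.
From the singleton clause (!y_42), y_42 = false.
Suppose y_21 = true.
From the singleton clause (!y_31), y_31 = false.
From the singleton clause (y_33), y_33 = true.
From the singleton clause (!y_41), y_41 = false.
From the singleton clause (y_43), y_43 = true.
That conflicts with the unit clause (!y_43).
So y_21 must be the other value — set y_21 = false.
From the singleton clause (y_23), y_23 = true.
From the singleton clause (!y_13), y_13 = false.
From the singleton clause (!y_33), y_33 = false.
From the singleton clause (y_31), y_31 = true.
From the singleton clause (!y_41), y_41 = false.
From the singleton clause (y_43), y_43 = true.
That conflicts with the unit clause (!y_43).
Both values of y_21 lead to a conflict.
So y_12 must be the other value — set y_12 = false.
From the singleton clause (y_13), y_13 = true.
From the singleton clause (!y_23), y_23 = false.
From the singleton clause (!y_33), y_33 = false.
From the singleton clause (!y_43), y_43 = false.
Suppose y_21 = true.
From the singleton clause (!y_31), y_31 = false.
From the singleton clause (y_32), y_32 = true.
From the singleton clause (!y_41), y_41 = false.
From the singleton clause (y_42), y_42 = true.
That conflicts with the unit clause (!y_42).
So y_21 must be the other value — set y_21 = false.
From the singleton clause (y_22), y_22 = true.
From the singleton clause (!y_32), y_32 = false.
From the singleton clause (y_31), y_31 = true.
From the singleton clause (!y_41), y_41 = false.
From the singleton clause (y_42), y_42 = true.
That conflicts with the unit clause (!y_42).
Both values of y_21 lead to a conflict.
Both values of y_12 lead to a conflict.
So y_11 must be the other value — set y_11 = true.
From the singleton clause (!y_21), y_21 = false.
From the singleton clause (!y_31), y_31 = false.
From the singleton clause (!y_41), y_41 = false.
Suppose y_22 = true.
From the singleton clause (!y_12), y_12 = false.
From the singleton clause (!y_32), y_32 = false.
From the singleton clause (y_33), y_33 = true.
From the singleton clause (!y_42), y_42 = false.
From the singleton clause (y_43), y_43 = true.
That conflicts with the unit clause (!y_43).
So y_22 must be the other value — set y_22 = false.
From the singleton clause (y_23), y_23 = true.
From the singleton clause (!y_13), y_13 = false.
From the singleton clause (!y_33), y_33 = false.
From the singleton clause (y_32), y_32 = true.
From the singleton clause (!y_12), y_12 = false.
From the singleton clause (!y_42), y_42 = false.
From the singleton clause (y_43), y_43 = true.
That conflicts with the unit clause (!y_43).
Both values of y_22 lead to a conflict.
Both values of y_11 lead to a conflict.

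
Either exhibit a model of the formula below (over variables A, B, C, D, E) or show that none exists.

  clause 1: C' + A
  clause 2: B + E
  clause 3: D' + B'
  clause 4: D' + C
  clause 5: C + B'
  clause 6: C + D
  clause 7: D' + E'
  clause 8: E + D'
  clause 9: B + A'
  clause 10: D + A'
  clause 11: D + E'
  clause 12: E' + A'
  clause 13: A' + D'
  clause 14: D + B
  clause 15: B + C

UNSATISFIABLE

Suppose C = 0.
(D') alone gives D = 0.
But (D) is also a unit clause — contradiction.
So C must be the other value — set C = 1.
(A) alone gives A = 1.
(B) alone gives B = 1.
(D') alone gives D = 0.
But (D) is also a unit clause — contradiction.
Both values of C lead to a conflict.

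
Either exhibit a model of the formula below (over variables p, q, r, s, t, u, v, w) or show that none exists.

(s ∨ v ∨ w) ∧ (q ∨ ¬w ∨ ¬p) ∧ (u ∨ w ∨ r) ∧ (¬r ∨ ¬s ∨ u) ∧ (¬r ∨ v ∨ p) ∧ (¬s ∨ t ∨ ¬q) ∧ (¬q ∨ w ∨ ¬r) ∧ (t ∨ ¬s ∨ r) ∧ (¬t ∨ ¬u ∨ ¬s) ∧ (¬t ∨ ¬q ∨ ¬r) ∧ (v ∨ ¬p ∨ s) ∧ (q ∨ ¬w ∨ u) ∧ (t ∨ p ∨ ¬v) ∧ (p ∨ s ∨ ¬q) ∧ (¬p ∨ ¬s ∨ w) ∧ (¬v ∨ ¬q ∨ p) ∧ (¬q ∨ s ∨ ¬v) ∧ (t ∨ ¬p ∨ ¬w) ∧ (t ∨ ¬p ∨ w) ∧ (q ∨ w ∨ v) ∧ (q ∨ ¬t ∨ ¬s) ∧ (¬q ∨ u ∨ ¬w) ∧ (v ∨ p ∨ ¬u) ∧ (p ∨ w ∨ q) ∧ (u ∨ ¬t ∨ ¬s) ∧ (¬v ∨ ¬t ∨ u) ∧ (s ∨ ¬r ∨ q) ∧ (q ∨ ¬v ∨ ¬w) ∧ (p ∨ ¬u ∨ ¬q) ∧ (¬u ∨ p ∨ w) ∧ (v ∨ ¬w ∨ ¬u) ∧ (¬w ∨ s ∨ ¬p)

Branch on s: set s = False.
Branch on v: set v = True.
From the singleton clause (¬q), q = False.
From the singleton clause (¬r), r = False.
From the singleton clause (¬w), w = False.
From the singleton clause (u), u = True.
From the singleton clause (p), p = True.
From the singleton clause (t), t = True.
Every clause now holds.

p=True; q=False; r=False; s=False; t=True; u=True; v=True; w=False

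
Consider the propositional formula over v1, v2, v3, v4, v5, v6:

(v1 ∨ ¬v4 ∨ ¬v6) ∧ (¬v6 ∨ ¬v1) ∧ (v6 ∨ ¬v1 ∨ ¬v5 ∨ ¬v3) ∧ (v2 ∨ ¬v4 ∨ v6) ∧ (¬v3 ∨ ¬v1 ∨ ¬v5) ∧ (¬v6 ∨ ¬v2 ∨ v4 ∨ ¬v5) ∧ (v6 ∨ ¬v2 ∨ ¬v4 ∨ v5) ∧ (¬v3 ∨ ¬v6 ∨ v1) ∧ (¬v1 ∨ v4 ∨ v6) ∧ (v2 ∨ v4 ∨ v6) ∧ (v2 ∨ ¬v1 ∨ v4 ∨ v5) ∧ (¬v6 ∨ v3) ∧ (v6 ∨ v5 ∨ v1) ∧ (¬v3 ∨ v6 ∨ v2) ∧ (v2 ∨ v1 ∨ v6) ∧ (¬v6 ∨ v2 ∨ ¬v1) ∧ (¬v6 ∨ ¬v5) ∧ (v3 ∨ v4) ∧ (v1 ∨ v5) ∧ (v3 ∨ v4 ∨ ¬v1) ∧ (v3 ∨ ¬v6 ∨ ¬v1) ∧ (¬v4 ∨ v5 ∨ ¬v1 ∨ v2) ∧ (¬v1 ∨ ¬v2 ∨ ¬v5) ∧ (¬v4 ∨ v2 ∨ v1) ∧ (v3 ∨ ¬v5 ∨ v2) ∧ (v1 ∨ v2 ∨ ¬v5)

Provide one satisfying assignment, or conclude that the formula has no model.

Case v6 = False:
Case v2 = True:
Case v4 = True:
Unit clause (v5) forces v5 = True.
Unit clause (¬v1) forces v1 = False.
No clause remains; v3 is free.

v1=False, v2=True, v3=False, v4=True, v5=True, v6=False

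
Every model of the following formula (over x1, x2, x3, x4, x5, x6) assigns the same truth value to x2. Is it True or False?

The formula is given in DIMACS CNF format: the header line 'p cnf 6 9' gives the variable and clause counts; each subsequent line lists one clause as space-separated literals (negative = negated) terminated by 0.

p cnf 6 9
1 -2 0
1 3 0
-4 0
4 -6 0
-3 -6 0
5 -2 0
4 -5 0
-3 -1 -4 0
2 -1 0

Suppose x2 = True.
The clause (x1) is unit, so x1 = True.
The clause (¬x4) is unit, so x4 = False.
The clause (¬x6) is unit, so x6 = False.
The clause (x5) is unit, so x5 = True.
That conflicts with the unit clause (¬x5).
So every satisfying assignment has x2 = False.

False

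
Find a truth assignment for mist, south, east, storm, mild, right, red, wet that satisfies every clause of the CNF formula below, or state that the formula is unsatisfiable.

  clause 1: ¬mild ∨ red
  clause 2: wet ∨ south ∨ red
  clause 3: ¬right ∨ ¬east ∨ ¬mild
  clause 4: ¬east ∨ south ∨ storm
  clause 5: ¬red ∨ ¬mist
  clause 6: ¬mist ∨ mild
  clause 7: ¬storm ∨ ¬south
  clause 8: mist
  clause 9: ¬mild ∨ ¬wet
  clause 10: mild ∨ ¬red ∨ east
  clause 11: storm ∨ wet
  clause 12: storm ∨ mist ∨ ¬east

From the singleton clause (mist), mist = True.
From the singleton clause (¬red), red = False.
From the singleton clause (¬mild), mild = False.
Now (mild) is unsatisfied and unit — conflict.

UNSATISFIABLE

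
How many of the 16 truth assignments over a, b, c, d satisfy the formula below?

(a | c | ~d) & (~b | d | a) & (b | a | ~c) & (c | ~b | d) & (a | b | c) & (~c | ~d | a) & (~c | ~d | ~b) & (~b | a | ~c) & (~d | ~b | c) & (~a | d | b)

3

There are 2^4 = 16 truth assignments over (a, b, c, d).
Split on a. With a = 1, the clauses containing a are satisfied and ~a drops from the rest; 3 of the 2^3 = 8 assignments to the other variables satisfy what remains.
With a = 0, by the same count on the reduced clause set, 0 assignments work.
Total: 3 + 0 = 3.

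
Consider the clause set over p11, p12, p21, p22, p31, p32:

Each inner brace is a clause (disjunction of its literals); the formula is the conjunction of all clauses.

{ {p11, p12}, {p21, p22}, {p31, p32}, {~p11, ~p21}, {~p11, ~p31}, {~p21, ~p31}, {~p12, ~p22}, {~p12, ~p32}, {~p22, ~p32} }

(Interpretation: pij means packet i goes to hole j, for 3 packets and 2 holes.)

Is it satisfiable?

Unsatisfiable

Case p11 = 1:
(~p21) alone gives p21 = 0.
(p22) alone gives p22 = 1.
(~p31) alone gives p31 = 0.
(p32) alone gives p32 = 1.
But (~p32) is also a unit clause — contradiction.
Backtrack on p11: now try p11 = 0.
(p12) alone gives p12 = 1.
(~p22) alone gives p22 = 0.
(p21) alone gives p21 = 1.
(~p31) alone gives p31 = 0.
(p32) alone gives p32 = 1.
But (~p32) is also a unit clause — contradiction.
Both values of p11 lead to a conflict.
No assignment satisfies every clause.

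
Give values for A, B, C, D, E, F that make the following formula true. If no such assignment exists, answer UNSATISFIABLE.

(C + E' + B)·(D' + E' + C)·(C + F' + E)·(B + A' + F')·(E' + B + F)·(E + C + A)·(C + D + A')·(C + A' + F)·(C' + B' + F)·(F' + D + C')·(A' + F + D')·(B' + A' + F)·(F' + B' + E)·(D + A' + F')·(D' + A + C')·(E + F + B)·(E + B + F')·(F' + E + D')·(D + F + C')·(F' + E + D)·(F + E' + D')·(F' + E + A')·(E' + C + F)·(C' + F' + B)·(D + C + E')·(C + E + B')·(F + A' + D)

Suppose C = 1.
Suppose B = 1.
(F) alone gives F = 1.
(D) alone gives D = 1.
(E) alone gives E = 1.
(A) alone gives A = 1.
All clauses are satisfied.

A ↦ 1,  B ↦ 1,  C ↦ 1,  D ↦ 1,  E ↦ 1,  F ↦ 1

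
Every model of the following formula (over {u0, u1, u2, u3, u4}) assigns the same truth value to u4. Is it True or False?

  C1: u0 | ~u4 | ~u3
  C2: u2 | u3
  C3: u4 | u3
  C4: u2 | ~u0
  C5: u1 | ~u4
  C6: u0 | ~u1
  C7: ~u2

Suppose u4 = 1.
The clause (u1) is unit, so u1 = 1.
The clause (u0) is unit, so u0 = 1.
The clause (u2) is unit, so u2 = 1.
That conflicts with the unit clause (~u2).
So every satisfying assignment has u4 = False.

False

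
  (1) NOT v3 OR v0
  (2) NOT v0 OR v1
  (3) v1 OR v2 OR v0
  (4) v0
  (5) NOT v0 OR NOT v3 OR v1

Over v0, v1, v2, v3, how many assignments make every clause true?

4

There are 2^4 = 16 truth assignments over (v0, v1, v2, v3).
Split on v2. With v2 = true, the clauses containing v2 are satisfied and NOT v2 drops from the rest; 2 of the 2^3 = 8 assignments to the other variables satisfy what remains.
With v2 = false, by the same count on the reduced clause set, 2 assignments work.
(One model: v0=T, v1=T, v2=F, v3=F.)
Total: 2 + 2 = 4.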